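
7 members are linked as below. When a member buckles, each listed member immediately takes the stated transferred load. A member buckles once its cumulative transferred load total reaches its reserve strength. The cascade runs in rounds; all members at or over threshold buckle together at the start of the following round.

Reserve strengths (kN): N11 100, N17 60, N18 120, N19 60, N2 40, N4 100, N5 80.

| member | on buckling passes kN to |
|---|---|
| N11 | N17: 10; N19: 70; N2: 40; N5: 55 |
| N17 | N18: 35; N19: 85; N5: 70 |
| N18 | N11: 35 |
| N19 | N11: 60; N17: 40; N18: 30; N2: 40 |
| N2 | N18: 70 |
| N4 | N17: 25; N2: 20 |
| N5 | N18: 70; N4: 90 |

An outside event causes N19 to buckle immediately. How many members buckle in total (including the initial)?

Round 1 — N19 buckles (initial).
  N11: +60 → 60 < 100
  N17: +40 → 40 < 60
  N18: +30 → 30 < 120
  N2: +40 → 40 ≥ 40
Round 2 — N2 buckles.
  N18: +70 → 100 < 120
No further bucklings.

2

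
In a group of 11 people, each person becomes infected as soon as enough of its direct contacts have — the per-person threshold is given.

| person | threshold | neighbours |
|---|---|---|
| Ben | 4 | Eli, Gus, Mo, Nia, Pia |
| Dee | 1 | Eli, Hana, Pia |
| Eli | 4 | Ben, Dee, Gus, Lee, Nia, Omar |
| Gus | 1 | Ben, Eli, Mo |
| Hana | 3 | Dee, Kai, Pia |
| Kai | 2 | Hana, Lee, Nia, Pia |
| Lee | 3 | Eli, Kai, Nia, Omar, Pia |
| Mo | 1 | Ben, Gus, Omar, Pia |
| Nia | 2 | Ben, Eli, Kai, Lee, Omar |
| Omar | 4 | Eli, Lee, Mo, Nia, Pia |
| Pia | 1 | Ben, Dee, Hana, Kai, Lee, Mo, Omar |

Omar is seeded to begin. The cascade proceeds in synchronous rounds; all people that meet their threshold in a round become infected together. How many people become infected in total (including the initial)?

Round 1 — Omar becomes infected (initial).
Round 2 — checking thresholds:
  Eli: 1 of 6 neighbours < 4, holds.
  Lee: 1 of 5 neighbours < 3, holds.
  Mo: 1 of 4 neighbours ≥ 1, becomes infected.
  Nia: 1 of 5 neighbours < 2, holds.
  Pia: 1 of 7 neighbours ≥ 1, becomes infected.
Round 3 — checking thresholds:
  Ben: 2 of 5 neighbours < 4, holds.
  Dee: 1 of 3 neighbours ≥ 1, becomes infected.
  Eli: 1 of 6 neighbours < 4, holds.
  Gus: 1 of 3 neighbours ≥ 1, becomes infected.
  Hana: 1 of 3 neighbours < 3, holds.
  Kai: 1 of 4 neighbours < 2, holds.
  Lee: 2 of 5 neighbours < 3, holds.
  Nia: 1 of 5 neighbours < 2, holds.
Round 4 — no new infections; cascade stops.

5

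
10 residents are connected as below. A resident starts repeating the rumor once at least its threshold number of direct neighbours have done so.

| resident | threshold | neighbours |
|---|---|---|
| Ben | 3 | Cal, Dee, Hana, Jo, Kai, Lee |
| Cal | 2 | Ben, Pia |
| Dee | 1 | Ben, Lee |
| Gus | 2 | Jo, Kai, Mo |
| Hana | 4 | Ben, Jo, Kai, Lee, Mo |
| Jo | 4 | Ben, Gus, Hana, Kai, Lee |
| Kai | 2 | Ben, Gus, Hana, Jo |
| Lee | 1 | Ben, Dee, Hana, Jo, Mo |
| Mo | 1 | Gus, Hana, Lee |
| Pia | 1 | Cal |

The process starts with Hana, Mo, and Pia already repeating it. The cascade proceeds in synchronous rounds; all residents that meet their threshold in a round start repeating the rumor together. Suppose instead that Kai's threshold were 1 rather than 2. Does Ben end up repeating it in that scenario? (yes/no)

With Kai's threshold at 1:
Round 1 — Hana, Mo, Pia start repeating the rumor (initial).
Round 2 — checking thresholds:
  Ben: 1 of 6 neighbours < 3, below threshold.
  Cal: 1 of 2 neighbours < 2, below threshold.
  Gus: 1 of 3 neighbours < 2, below threshold.
  Jo: 1 of 5 neighbours < 4, below threshold.
  Kai: 1 of 4 neighbours ≥ 1, starts repeating the rumor.
  Lee: 2 of 5 neighbours ≥ 1, starts repeating the rumor.
Round 3 — checking thresholds:
  Ben: 3 of 6 neighbours ≥ 3, starts repeating the rumor.
  Cal: 1 of 2 neighbours < 2, below threshold.
  Dee: 1 of 2 neighbours ≥ 1, starts repeating the rumor.
  Gus: 2 of 3 neighbours ≥ 2, starts repeating the rumor.
  Jo: 3 of 5 neighbours < 4, below threshold.
Round 4 — checking thresholds:
  Cal: 2 of 2 neighbours ≥ 2, starts repeating the rumor.
  Jo: 5 of 5 neighbours ≥ 4, starts repeating the rumor.
Round 5 — no new spreads; cascade stops.

yes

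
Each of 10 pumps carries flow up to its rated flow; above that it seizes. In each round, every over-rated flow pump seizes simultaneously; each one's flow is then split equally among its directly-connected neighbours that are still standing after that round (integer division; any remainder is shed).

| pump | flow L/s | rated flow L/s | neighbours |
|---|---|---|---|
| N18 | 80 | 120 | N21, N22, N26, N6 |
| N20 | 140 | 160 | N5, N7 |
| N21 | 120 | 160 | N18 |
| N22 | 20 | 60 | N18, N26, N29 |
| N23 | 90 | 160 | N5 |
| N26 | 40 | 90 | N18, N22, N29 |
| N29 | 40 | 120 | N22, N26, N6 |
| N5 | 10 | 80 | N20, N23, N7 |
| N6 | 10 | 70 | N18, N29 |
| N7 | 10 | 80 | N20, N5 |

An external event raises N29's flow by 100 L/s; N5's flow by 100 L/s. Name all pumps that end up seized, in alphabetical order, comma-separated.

Round 1 — N29 at 140 > 120; N5 at 110 > 80. N29, N5 seize.
  N29 sheds 140 L/s to N22, N26, N6: 46 each (2 lost).
    N22: 20+46 = 66 > 60
    N26: 40+46 = 86 ≤ 90
    N6: 10+46 = 56 ≤ 70
  N5 sheds 110 L/s to N20, N23, N7: 36 each (2 lost).
    N20: 140+36 = 176 > 160
    N23: 90+36 = 126 ≤ 160
    N7: 10+36 = 46 ≤ 80
Round 2 — N20, N22 seize.
  N20 sheds 176 L/s to N7: 176 each.
    N7: 46+176 = 222 > 80
  N22 sheds 66 L/s to N18, N26: 33 each.
    N18: 80+33 = 113 ≤ 120
    N26: 86+33 = 119 > 90
Round 3 — N26, N7 seize.
  N26 sheds 119 L/s to N18: 119 each.
    N18: 113+119 = 232 > 120
  N7 sheds 222 L/s: no online neighbours, lost.
Round 4 — N18 seizes.
  N18 sheds 232 L/s to N21, N6: 116 each.
    N21: 120+116 = 236 > 160
    N6: 56+116 = 172 > 70
Round 5 — N21, N6 seize.
  N21 sheds 236 L/s: no online neighbours, lost.
  N6 sheds 172 L/s: no online neighbours, lost.
No further seizures.

N18, N20, N21, N22, N26, N29, N5, N6, N7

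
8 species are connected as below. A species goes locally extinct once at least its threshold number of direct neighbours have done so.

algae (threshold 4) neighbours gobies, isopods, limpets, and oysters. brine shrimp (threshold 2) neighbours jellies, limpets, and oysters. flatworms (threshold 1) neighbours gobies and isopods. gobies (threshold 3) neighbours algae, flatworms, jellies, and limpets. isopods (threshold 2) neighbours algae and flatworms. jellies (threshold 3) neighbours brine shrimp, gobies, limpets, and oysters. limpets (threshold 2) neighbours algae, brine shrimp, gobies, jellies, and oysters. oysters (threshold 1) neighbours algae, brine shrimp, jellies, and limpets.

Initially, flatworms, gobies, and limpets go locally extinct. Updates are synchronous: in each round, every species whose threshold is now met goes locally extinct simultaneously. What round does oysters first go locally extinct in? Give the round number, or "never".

2

Round 1 — flatworms, gobies, limpets go locally extinct (initial).
Round 2 — checking thresholds:
  algae: 2 of 4 neighbours < 4, holds.
  brine shrimp: 1 of 3 neighbours < 2, holds.
  isopods: 1 of 2 neighbours < 2, holds.
  jellies: 2 of 4 neighbours < 3, holds.
  oysters: 1 of 4 neighbours ≥ 1, goes locally extinct.
Round 3 — checking thresholds:
  algae: 3 of 4 neighbours < 4, holds.
  brine shrimp: 2 of 3 neighbours ≥ 2, goes locally extinct.
  isopods: 1 of 2 neighbours < 2, holds.
  jellies: 3 of 4 neighbours ≥ 3, goes locally extinct.
Round 4 — no new extinctions; cascade stops.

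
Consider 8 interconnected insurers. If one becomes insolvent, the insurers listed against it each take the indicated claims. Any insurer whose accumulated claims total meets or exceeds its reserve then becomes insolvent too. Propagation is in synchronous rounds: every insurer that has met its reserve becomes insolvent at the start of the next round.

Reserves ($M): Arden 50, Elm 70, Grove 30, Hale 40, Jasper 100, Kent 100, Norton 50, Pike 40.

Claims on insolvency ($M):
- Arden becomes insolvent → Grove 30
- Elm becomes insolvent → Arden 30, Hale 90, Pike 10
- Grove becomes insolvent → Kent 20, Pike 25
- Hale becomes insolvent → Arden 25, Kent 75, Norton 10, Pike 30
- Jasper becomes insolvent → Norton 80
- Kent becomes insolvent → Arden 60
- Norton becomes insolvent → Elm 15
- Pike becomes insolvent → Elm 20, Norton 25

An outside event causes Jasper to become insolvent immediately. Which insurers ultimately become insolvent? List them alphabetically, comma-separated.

Jasper, Norton

Round 1 — Jasper becomes insolvent (initial).
  Norton: +80 → 80 ≥ 50
Round 2 — Norton becomes insolvent.
  Elm: +15 → 15 < 70
No further insolvencies.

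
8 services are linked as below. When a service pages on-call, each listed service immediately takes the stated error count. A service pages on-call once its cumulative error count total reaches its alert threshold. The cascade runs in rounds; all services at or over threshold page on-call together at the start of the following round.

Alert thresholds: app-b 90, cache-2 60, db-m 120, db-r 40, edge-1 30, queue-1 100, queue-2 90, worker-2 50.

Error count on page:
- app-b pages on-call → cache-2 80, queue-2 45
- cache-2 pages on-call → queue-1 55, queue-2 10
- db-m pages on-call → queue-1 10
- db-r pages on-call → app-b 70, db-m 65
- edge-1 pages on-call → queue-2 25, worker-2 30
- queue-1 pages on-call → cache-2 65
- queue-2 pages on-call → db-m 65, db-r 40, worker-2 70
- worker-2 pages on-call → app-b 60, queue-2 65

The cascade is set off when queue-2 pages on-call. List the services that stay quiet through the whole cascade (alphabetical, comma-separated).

edge-1, queue-1

Round 1 — queue-2 pages on-call (initial).
  db-m: +65 → 65 < 120
  db-r: +40 → 40 ≥ 40
  worker-2: +70 → 70 ≥ 50
Round 2 — db-r, worker-2 page on-call.
  app-b: +70+60 → 130 ≥ 90
  db-m: +65 → 130 ≥ 120
Round 3 — app-b, db-m page on-call.
  cache-2: +80 → 80 ≥ 60
  queue-1: +10 → 10 < 100
Round 4 — cache-2 pages on-call.
  queue-1: +55 → 65 < 100
No further pages.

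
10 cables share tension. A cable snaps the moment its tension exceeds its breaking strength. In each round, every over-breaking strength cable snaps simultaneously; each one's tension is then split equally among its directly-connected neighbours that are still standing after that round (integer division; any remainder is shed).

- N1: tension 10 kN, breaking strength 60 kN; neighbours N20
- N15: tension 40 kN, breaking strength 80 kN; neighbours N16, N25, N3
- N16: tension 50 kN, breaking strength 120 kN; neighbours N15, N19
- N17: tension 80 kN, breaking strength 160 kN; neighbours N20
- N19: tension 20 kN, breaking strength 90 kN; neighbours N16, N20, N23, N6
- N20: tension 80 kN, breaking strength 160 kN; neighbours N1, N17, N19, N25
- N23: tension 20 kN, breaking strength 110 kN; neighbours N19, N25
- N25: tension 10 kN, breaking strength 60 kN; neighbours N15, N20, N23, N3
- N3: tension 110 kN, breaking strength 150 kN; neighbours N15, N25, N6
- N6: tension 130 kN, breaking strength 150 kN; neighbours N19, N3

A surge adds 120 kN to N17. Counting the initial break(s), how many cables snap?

9

Round 1 — N17 at 200 > 160. N17 snaps.
  N17 sheds 200 kN to N20: 200 each.
    N20: 80+200 = 280 > 160
Round 2 — N20 snaps.
  N20 sheds 280 kN to N1, N19, N25: 93 each (1 lost).
    N1: 10+93 = 103 > 60
    N19: 20+93 = 113 > 90
    N25: 10+93 = 103 > 60
Round 3 — N1, N19, N25 snap.
  N1 sheds 103 kN: no online neighbours, lost.
  N19 sheds 113 kN to N16, N23, N6: 37 each (2 lost).
    N16: 50+37 = 87 ≤ 120
    N23: 20+37 = 57 ≤ 110
    N6: 130+37 = 167 > 150
  N25 sheds 103 kN to N15, N23, N3: 34 each (1 lost).
    N15: 40+34 = 74 ≤ 80
    N23: 57+34 = 91 ≤ 110
    N3: 110+34 = 144 ≤ 150
Round 4 — N6 snaps.
  N6 sheds 167 kN to N3: 167 each.
    N3: 144+167 = 311 > 150
Round 5 — N3 snaps.
  N3 sheds 311 kN to N15: 311 each.
    N15: 74+311 = 385 > 80
Round 6 — N15 snaps.
  N15 sheds 385 kN to N16: 385 each.
    N16: 87+385 = 472 > 120
Round 7 — N16 snaps.
  N16 sheds 472 kN: no online neighbours, lost.
No further breaks.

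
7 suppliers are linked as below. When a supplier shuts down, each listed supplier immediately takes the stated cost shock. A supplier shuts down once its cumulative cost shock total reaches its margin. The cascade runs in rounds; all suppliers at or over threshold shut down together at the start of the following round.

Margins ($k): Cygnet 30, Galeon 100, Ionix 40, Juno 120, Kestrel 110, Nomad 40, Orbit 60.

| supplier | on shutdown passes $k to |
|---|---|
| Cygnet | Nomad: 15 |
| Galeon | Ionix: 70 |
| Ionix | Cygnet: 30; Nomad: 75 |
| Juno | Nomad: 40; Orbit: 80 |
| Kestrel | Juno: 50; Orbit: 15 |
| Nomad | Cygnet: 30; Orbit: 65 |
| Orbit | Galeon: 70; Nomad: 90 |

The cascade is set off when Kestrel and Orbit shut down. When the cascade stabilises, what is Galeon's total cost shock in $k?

70

Round 1 — Kestrel, Orbit shut down (initial).
  Galeon: +70 → 70 < 100
  Juno: +50 → 50 < 120
  Nomad: +90 → 90 ≥ 40
Round 2 — Nomad shuts down.
  Cygnet: +30 → 30 ≥ 30
Round 3 — Cygnet shuts down.
No further shutdowns.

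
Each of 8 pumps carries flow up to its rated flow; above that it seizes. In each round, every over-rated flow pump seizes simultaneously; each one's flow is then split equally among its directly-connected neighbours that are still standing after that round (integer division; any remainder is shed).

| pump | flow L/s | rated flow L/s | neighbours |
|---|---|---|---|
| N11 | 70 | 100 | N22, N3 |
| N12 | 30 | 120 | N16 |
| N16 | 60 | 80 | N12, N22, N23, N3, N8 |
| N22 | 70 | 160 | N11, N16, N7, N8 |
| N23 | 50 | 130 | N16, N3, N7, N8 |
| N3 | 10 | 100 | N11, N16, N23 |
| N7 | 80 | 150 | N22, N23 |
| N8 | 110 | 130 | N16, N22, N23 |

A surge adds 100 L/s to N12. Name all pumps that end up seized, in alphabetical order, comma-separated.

Round 1 — N12 at 130 > 120. N12 seizes.
  N12 sheds 130 L/s to N16: 130 each.
    N16: 60+130 = 190 > 80
Round 2 — N16 seizes.
  N16 sheds 190 L/s to N22, N23, N3, N8: 47 each (2 lost).
    N22: 70+47 = 117 ≤ 160
    N23: 50+47 = 97 ≤ 130
    N3: 10+47 = 57 ≤ 100
    N8: 110+47 = 157 > 130
Round 3 — N8 seizes.
  N8 sheds 157 L/s to N22, N23: 78 each (1 lost).
    N22: 117+78 = 195 > 160
    N23: 97+78 = 175 > 130
Round 4 — N22, N23 seize.
  N22 sheds 195 L/s to N11, N7: 97 each (1 lost).
    N11: 70+97 = 167 > 100
    N7: 80+97 = 177 > 150
  N23 sheds 175 L/s to N3, N7: 87 each (1 lost).
    N3: 57+87 = 144 > 100
    N7: 177+87 = 264 > 150
Round 5 — N11, N3, N7 seize.
  N11 sheds 167 L/s: no online neighbours, lost.
  N3 sheds 144 L/s: no online neighbours, lost.
  N7 sheds 264 L/s: no online neighbours, lost.
No further seizures.

N11, N12, N16, N22, N23, N3, N7, N8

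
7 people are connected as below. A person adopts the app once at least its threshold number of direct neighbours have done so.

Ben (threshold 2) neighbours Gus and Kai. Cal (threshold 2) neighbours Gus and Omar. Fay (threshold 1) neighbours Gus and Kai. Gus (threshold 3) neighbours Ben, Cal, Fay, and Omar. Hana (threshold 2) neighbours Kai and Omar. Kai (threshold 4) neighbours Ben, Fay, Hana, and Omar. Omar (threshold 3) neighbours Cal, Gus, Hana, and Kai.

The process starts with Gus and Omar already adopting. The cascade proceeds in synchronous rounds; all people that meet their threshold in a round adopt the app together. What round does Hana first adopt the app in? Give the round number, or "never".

Round 1 — Gus, Omar adopt the app (initial).
Round 2 — checking thresholds:
  Ben: 1 of 2 neighbours < 2, holds.
  Cal: 2 of 2 neighbours ≥ 2, adopts the app.
  Fay: 1 of 2 neighbours ≥ 1, adopts the app.
  Hana: 1 of 2 neighbours < 2, holds.
  Kai: 1 of 4 neighbours < 4, holds.
Round 3 — no new adoptions; cascade stops.

never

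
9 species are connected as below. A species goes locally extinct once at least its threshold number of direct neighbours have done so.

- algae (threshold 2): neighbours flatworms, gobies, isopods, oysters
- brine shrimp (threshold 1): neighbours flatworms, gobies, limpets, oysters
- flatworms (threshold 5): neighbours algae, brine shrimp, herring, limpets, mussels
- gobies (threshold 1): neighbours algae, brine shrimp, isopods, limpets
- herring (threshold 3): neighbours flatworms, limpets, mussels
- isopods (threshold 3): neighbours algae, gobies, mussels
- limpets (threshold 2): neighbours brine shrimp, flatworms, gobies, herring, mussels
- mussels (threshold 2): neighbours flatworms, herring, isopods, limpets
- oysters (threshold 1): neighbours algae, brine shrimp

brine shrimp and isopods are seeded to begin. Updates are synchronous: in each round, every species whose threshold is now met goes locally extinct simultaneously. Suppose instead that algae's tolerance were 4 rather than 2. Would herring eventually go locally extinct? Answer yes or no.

With algae's tolerance at 4:
Round 1 — brine shrimp, isopods go locally extinct (initial).
Round 2 — checking thresholds:
  algae: 1 of 4 neighbours < 4, below threshold.
  flatworms: 1 of 5 neighbours < 5, below threshold.
  gobies: 2 of 4 neighbours ≥ 1, goes locally extinct.
  limpets: 1 of 5 neighbours < 2, below threshold.
  mussels: 1 of 4 neighbours < 2, below threshold.
  oysters: 1 of 2 neighbours ≥ 1, goes locally extinct.
Round 3 — checking thresholds:
  algae: 3 of 4 neighbours < 4, below threshold.
  flatworms: 1 of 5 neighbours < 5, below threshold.
  limpets: 2 of 5 neighbours ≥ 2, goes locally extinct.
  mussels: 1 of 4 neighbours < 2, below threshold.
Round 4 — checking thresholds:
  algae: 3 of 4 neighbours < 4, below threshold.
  flatworms: 2 of 5 neighbours < 5, below threshold.
  herring: 1 of 3 neighbours < 3, below threshold.
  mussels: 2 of 4 neighbours ≥ 2, goes locally extinct.
Round 5 — no new extinctions; cascade stops.

no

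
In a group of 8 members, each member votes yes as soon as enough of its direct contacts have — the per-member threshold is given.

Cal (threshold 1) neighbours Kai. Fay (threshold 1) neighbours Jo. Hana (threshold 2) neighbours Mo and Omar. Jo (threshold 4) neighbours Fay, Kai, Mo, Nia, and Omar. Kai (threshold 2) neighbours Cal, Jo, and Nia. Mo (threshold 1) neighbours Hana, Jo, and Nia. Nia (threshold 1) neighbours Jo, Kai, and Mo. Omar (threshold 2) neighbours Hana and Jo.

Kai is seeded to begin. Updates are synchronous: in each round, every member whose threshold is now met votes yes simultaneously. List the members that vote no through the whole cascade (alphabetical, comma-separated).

Round 1 — Kai votes yes (initial).
Round 2 — checking thresholds:
  Cal: 1 of 1 neighbours ≥ 1, votes yes.
  Jo: 1 of 5 neighbours < 4, below threshold.
  Nia: 1 of 3 neighbours ≥ 1, votes yes.
Round 3 — checking thresholds:
  Jo: 2 of 5 neighbours < 4, below threshold.
  Mo: 1 of 3 neighbours ≥ 1, votes yes.
Round 4 — no new yes votes; cascade stops.

Fay, Hana, Jo, Omar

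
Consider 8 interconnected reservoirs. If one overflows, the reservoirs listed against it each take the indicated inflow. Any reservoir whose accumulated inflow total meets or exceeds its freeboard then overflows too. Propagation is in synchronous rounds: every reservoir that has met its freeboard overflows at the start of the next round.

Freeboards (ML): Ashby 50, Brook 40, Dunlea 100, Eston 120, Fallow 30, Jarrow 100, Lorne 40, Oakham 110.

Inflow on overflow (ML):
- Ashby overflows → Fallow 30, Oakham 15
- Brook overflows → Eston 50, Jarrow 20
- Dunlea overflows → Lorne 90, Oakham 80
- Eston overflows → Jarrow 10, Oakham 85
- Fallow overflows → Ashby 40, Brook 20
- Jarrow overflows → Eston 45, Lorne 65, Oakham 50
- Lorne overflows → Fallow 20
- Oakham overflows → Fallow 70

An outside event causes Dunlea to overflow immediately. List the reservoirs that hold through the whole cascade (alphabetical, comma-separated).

Round 1 — Dunlea overflows (initial).
  Lorne: +90 → 90 ≥ 40
  Oakham: +80 → 80 < 110
Round 2 — Lorne overflows.
  Fallow: +20 → 20 < 30
No further overflows.

Ashby, Brook, Eston, Fallow, Jarrow, Oakham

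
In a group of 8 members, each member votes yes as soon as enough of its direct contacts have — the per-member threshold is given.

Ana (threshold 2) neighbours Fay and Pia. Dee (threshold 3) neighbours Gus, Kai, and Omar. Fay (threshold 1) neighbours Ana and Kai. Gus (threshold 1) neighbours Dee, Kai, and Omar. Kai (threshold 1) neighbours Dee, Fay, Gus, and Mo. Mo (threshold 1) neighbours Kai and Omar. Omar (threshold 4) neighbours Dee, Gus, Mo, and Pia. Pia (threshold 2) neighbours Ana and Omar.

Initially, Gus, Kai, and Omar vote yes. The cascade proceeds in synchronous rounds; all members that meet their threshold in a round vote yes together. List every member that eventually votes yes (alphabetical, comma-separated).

Round 1 — Gus, Kai, Omar vote yes (initial).
Round 2 — checking thresholds:
  Dee: 3 of 3 neighbours ≥ 3, votes yes.
  Fay: 1 of 2 neighbours ≥ 1, votes yes.
  Mo: 2 of 2 neighbours ≥ 1, votes yes.
  Pia: 1 of 2 neighbours < 2, holds.
Round 3 — no new yes votes; cascade stops.

Dee, Fay, Gus, Kai, Mo, Omar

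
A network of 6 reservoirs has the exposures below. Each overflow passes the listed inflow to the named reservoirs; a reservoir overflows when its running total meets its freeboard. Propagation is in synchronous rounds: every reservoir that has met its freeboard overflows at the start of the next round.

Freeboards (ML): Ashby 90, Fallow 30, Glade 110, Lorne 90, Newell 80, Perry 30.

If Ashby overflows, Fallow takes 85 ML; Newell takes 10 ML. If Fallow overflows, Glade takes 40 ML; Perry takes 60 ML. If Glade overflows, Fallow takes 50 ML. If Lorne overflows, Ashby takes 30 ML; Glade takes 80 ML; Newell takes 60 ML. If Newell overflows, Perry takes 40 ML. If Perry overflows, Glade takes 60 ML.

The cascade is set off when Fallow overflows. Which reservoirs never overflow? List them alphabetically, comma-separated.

Ashby, Glade, Lorne, Newell

Round 1 — Fallow overflows (initial).
  Glade: +40 → 40 < 110
  Perry: +60 → 60 ≥ 30
Round 2 — Perry overflows.
  Glade: +60 → 100 < 110
No further overflows.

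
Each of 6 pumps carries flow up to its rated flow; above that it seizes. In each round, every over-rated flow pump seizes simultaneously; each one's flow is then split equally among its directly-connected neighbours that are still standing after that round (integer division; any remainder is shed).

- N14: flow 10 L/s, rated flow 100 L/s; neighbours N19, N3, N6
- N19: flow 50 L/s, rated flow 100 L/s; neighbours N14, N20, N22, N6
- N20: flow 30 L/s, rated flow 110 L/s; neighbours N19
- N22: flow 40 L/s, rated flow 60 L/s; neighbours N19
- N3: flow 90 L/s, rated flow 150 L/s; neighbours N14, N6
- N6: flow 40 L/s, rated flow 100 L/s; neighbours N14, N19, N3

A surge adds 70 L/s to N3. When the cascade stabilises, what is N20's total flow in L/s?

85

Round 1 — N3 at 160 > 150. N3 seizes.
  N3 sheds 160 L/s to N14, N6: 80 each.
    N14: 10+80 = 90 ≤ 100
    N6: 40+80 = 120 > 100
Round 2 — N6 seizes.
  N6 sheds 120 L/s to N14, N19: 60 each.
    N14: 90+60 = 150 > 100
    N19: 50+60 = 110 > 100
Round 3 — N14, N19 seize.
  N14 sheds 150 L/s: no online neighbours, lost.
  N19 sheds 110 L/s to N20, N22: 55 each.
    N20: 30+55 = 85 ≤ 110
    N22: 40+55 = 95 > 60
Round 4 — N22 seizes.
  N22 sheds 95 L/s: no online neighbours, lost.
No further seizures.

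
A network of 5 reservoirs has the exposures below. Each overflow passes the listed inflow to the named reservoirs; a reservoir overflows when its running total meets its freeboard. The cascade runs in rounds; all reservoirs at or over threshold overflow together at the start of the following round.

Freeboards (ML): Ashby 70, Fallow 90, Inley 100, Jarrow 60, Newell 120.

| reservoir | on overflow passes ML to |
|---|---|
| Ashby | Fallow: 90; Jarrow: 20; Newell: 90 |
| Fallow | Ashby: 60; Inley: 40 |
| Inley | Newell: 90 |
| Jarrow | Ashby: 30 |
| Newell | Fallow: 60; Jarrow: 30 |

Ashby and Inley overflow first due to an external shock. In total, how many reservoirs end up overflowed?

Round 1 — Ashby, Inley overflow (initial).
  Fallow: +90 → 90 ≥ 90
  Jarrow: +20 → 20 < 60
  Newell: +90+90 → 180 ≥ 120
Round 2 — Fallow, Newell overflow.
  Jarrow: +30 → 50 < 60
No further overflows.

4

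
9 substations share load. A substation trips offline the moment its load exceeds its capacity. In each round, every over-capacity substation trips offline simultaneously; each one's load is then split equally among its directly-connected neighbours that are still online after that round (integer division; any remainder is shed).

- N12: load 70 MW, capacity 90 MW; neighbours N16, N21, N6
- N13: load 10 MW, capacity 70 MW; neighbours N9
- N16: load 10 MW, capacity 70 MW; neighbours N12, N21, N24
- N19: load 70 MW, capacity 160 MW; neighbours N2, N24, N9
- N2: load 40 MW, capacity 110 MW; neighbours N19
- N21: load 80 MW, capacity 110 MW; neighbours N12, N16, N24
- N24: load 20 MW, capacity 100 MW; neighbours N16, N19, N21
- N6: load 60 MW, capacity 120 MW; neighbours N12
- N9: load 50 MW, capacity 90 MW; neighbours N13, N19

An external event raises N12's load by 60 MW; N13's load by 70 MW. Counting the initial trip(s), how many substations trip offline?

8

Round 1 — N12 at 130 > 90; N13 at 80 > 70. N12, N13 trip offline.
  N12 sheds 130 MW to N16, N21, N6: 43 each (1 lost).
    N16: 10+43 = 53 ≤ 70
    N21: 80+43 = 123 > 110
    N6: 60+43 = 103 ≤ 120
  N13 sheds 80 MW to N9: 80 each.
    N9: 50+80 = 130 > 90
Round 2 — N21, N9 trip offline.
  N21 sheds 123 MW to N16, N24: 61 each (1 lost).
    N16: 53+61 = 114 > 70
    N24: 20+61 = 81 ≤ 100
  N9 sheds 130 MW to N19: 130 each.
    N19: 70+130 = 200 > 160
Round 3 — N16, N19 trip offline.
  N16 sheds 114 MW to N24: 114 each.
    N24: 81+114 = 195 > 100
  N19 sheds 200 MW to N2, N24: 100 each.
    N2: 40+100 = 140 > 110
    N24: 195+100 = 295 > 100
Round 4 — N2, N24 trip offline.
  N2 sheds 140 MW: no online neighbours, lost.
  N24 sheds 295 MW: no online neighbours, lost.
No further trips.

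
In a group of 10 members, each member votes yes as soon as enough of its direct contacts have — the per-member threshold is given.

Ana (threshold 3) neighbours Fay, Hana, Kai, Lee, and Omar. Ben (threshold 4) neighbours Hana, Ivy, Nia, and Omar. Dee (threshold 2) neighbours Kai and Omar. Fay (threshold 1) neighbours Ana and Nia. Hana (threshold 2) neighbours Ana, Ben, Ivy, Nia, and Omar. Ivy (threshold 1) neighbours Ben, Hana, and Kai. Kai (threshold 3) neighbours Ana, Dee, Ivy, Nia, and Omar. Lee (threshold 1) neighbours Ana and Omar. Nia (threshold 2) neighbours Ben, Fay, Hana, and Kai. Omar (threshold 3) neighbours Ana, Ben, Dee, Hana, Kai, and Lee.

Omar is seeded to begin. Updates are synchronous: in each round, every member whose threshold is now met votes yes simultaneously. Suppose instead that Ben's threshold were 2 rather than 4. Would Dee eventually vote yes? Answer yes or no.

With Ben's threshold at 2:
Round 1 — Omar votes yes (initial).
Round 2 — checking thresholds:
  Ana: 1 of 5 neighbours < 3, below threshold.
  Ben: 1 of 4 neighbours < 2, below threshold.
  Dee: 1 of 2 neighbours < 2, below threshold.
  Hana: 1 of 5 neighbours < 2, below threshold.
  Kai: 1 of 5 neighbours < 3, below threshold.
  Lee: 1 of 2 neighbours ≥ 1, votes yes.
Round 3 — no new yes votes; cascade stops.

no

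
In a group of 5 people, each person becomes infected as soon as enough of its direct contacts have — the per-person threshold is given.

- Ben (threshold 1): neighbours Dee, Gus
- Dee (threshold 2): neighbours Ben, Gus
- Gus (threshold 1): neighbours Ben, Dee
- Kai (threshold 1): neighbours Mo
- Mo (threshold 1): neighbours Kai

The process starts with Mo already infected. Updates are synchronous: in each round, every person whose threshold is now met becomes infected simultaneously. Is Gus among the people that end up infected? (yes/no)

no

Round 1 — Mo becomes infected (initial).
Round 2 — checking thresholds:
  Kai: 1 of 1 neighbours ≥ 1, becomes infected.
Round 3 — no new infections; cascade stops.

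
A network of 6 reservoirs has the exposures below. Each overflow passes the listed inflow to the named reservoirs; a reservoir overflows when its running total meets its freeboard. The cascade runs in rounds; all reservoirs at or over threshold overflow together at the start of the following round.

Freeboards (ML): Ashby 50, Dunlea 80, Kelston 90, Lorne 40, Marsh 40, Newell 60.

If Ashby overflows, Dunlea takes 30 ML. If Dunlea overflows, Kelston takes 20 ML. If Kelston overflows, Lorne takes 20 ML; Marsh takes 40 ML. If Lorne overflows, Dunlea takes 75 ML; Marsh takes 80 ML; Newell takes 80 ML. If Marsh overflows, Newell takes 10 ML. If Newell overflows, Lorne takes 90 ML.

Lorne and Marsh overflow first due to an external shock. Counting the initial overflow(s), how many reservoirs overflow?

Round 1 — Lorne, Marsh overflow (initial).
  Dunlea: +75 → 75 < 80
  Newell: +80+10 → 90 ≥ 60
Round 2 — Newell overflows.
No further overflows.

3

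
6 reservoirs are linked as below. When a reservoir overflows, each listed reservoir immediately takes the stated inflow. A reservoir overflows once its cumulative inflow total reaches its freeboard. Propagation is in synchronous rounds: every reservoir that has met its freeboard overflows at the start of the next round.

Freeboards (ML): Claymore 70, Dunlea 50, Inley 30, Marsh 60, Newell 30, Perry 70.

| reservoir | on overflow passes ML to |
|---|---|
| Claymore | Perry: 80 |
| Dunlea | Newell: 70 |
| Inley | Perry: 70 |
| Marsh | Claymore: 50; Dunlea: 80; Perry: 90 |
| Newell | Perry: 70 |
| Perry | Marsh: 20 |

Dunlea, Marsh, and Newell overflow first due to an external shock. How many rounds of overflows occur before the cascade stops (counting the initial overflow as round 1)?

2

Round 1 — Dunlea, Marsh, Newell overflow (initial).
  Claymore: +50 → 50 < 70
  Perry: +90+70 → 160 ≥ 70
Round 2 — Perry overflows.
No further overflows.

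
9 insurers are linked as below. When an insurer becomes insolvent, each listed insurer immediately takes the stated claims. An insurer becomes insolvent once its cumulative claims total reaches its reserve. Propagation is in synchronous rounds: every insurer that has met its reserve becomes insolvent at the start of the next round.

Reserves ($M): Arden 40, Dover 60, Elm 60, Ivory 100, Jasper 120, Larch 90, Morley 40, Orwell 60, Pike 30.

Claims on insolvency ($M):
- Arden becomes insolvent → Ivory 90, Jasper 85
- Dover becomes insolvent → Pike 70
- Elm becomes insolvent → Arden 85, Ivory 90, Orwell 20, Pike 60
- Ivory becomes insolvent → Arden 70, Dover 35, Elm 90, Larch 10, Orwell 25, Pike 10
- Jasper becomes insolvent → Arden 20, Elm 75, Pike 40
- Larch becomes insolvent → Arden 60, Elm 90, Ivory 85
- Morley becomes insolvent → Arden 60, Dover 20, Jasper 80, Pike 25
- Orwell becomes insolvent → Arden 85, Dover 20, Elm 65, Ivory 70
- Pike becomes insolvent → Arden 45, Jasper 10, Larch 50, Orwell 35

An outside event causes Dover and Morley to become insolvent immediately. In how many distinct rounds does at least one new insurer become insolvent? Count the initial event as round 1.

6

Round 1 — Dover, Morley become insolvent (initial).
  Arden: +60 → 60 ≥ 40
  Jasper: +80 → 80 < 120
  Pike: +70+25 → 95 ≥ 30
Round 2 — Arden, Pike become insolvent.
  Ivory: +90 → 90 < 100
  Jasper: +85+10 → 175 ≥ 120
  Larch: +50 → 50 < 90
  Orwell: +35 → 35 < 60
Round 3 — Jasper becomes insolvent.
  Elm: +75 → 75 ≥ 60
Round 4 — Elm becomes insolvent.
  Ivory: +90 → 180 ≥ 100
  Orwell: +20 → 55 < 60
Round 5 — Ivory becomes insolvent.
  Larch: +10 → 60 < 90
  Orwell: +25 → 80 ≥ 60
Round 6 — Orwell becomes insolvent.
No further insolvencies.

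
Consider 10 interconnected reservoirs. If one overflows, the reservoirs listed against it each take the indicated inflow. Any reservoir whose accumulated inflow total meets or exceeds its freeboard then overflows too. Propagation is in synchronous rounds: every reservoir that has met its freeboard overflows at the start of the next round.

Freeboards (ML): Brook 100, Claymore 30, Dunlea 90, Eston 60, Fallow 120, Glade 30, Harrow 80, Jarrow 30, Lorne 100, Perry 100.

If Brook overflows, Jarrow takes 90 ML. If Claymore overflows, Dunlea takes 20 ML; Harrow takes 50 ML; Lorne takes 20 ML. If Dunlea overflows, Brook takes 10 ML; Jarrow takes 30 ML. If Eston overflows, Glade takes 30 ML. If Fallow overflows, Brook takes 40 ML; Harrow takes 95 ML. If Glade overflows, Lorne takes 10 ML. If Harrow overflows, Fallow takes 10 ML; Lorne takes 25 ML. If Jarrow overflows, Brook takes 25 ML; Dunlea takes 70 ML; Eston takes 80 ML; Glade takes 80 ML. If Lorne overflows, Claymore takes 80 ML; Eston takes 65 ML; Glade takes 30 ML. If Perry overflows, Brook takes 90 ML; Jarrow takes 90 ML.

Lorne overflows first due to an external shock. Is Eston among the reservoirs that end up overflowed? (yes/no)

yes

Round 1 — Lorne overflows (initial).
  Claymore: +80 → 80 ≥ 30
  Eston: +65 → 65 ≥ 60
  Glade: +30 → 30 ≥ 30
Round 2 — Claymore, Eston, Glade overflow.
  Dunlea: +20 → 20 < 90
  Harrow: +50 → 50 < 80
No further overflows.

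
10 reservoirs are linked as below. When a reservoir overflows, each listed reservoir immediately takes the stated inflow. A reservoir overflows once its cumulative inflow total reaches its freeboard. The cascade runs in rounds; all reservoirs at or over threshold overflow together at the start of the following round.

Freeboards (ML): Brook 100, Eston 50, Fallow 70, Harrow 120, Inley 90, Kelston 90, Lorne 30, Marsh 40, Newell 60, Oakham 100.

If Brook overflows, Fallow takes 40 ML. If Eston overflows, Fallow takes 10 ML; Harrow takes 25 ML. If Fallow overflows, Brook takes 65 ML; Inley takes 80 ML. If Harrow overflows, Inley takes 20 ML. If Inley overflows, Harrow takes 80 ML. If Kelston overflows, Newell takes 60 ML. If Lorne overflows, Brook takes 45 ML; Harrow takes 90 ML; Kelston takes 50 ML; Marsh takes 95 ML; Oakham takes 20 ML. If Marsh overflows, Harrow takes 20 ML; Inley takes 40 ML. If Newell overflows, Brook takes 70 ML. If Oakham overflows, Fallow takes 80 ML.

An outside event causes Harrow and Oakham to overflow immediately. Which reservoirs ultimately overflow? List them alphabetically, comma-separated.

Fallow, Harrow, Inley, Oakham

Round 1 — Harrow, Oakham overflow (initial).
  Fallow: +80 → 80 ≥ 70
  Inley: +20 → 20 < 90
Round 2 — Fallow overflows.
  Brook: +65 → 65 < 100
  Inley: +80 → 100 ≥ 90
Round 3 — Inley overflows.
No further overflows.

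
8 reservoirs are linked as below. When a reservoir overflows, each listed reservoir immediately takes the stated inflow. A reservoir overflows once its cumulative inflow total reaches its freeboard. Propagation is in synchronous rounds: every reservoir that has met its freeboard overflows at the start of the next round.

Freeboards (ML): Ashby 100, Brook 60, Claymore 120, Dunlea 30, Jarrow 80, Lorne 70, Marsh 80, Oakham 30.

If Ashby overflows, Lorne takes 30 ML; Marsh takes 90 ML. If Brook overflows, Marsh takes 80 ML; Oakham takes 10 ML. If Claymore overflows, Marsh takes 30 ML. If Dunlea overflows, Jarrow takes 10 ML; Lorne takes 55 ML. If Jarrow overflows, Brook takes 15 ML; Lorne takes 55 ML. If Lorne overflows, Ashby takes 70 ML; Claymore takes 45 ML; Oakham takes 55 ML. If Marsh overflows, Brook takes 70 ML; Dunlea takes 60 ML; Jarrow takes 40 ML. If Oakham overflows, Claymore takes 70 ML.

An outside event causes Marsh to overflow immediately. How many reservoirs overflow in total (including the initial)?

Round 1 — Marsh overflows (initial).
  Brook: +70 → 70 ≥ 60
  Dunlea: +60 → 60 ≥ 30
  Jarrow: +40 → 40 < 80
Round 2 — Brook, Dunlea overflow.
  Jarrow: +10 → 50 < 80
  Lorne: +55 → 55 < 70
  Oakham: +10 → 10 < 30
No further overflows.

3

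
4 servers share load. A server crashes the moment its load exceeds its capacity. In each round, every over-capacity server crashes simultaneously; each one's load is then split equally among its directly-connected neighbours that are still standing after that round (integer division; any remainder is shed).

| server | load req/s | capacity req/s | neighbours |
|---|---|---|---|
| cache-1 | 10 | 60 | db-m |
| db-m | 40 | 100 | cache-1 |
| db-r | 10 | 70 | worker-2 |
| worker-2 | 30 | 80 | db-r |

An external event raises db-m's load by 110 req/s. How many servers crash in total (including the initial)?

Round 1 — db-m at 150 > 100. db-m crashes.
  db-m sheds 150 req/s to cache-1: 150 each.
    cache-1: 10+150 = 160 > 60
Round 2 — cache-1 crashes.
  cache-1 sheds 160 req/s: no online neighbours, lost.
No further crashes.

2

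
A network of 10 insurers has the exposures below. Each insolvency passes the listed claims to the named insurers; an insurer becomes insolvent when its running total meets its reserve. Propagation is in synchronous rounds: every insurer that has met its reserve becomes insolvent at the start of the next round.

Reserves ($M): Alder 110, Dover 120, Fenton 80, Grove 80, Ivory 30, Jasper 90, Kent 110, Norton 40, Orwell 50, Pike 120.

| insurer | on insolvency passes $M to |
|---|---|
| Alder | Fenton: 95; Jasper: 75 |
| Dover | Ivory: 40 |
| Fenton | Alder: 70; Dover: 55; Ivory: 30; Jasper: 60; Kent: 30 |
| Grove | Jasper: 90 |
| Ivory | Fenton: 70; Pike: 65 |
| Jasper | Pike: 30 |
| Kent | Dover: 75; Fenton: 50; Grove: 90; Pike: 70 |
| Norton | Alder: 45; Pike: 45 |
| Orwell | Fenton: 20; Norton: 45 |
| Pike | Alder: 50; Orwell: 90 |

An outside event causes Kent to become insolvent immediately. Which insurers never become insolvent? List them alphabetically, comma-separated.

Alder, Dover, Fenton, Ivory, Norton, Orwell, Pike

Round 1 — Kent becomes insolvent (initial).
  Dover: +75 → 75 < 120
  Fenton: +50 → 50 < 80
  Grove: +90 → 90 ≥ 80
  Pike: +70 → 70 < 120
Round 2 — Grove becomes insolvent.
  Jasper: +90 → 90 ≥ 90
Round 3 — Jasper becomes insolvent.
  Pike: +30 → 100 < 120
No further insolvencies.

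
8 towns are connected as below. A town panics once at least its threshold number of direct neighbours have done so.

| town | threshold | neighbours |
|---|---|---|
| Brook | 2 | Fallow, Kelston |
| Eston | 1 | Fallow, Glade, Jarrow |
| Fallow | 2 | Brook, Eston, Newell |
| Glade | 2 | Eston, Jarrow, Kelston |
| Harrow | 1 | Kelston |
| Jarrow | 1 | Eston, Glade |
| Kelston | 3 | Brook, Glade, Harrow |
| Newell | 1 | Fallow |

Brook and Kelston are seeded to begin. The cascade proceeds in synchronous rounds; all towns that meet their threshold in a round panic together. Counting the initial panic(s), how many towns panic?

3

Round 1 — Brook, Kelston panic (initial).
Round 2 — checking thresholds:
  Fallow: 1 of 3 neighbours < 2, not yet.
  Glade: 1 of 3 neighbours < 2, not yet.
  Harrow: 1 of 1 neighbours ≥ 1, panics.
Round 3 — no new panics; cascade stops.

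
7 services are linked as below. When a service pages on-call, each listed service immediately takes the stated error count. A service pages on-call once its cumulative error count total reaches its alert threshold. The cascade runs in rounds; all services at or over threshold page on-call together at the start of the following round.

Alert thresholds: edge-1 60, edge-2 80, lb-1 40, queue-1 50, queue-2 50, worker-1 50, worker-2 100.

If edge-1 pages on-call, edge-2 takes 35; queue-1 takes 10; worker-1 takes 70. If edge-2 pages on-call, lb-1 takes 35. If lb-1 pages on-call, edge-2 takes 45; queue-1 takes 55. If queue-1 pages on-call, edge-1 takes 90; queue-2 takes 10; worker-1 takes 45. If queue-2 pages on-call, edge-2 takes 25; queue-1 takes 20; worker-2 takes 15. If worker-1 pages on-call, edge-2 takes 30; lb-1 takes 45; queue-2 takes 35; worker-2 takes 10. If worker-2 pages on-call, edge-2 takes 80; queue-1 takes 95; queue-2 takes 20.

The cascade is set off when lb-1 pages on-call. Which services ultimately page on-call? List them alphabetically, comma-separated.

Round 1 — lb-1 pages on-call (initial).
  edge-2: +45 → 45 < 80
  queue-1: +55 → 55 ≥ 50
Round 2 — queue-1 pages on-call.
  edge-1: +90 → 90 ≥ 60
  queue-2: +10 → 10 < 50
  worker-1: +45 → 45 < 50
Round 3 — edge-1 pages on-call.
  edge-2: +35 → 80 ≥ 80
  worker-1: +70 → 115 ≥ 50
Round 4 — edge-2, worker-1 page on-call.
  queue-2: +35 → 45 < 50
  worker-2: +10 → 10 < 100
No further pages.

edge-1, edge-2, lb-1, queue-1, worker-1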